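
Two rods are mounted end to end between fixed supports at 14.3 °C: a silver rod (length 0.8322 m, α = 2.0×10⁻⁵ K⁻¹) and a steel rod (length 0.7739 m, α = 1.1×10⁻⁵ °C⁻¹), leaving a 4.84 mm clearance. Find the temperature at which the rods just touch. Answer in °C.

T = 207 °C

α₁L₁ = 1.6644×10⁻⁵ m/K, α₂L₂ = 8.5129×10⁻⁶ m/K → total 2.51569×10⁻⁵ m/K
ΔT = g/(α₁L₁+α₂L₂) = 4.84×10⁻³ / 2.51569×10⁻⁵ = 192.39 K
T = 14.3 + 192.39 = 206.69 °C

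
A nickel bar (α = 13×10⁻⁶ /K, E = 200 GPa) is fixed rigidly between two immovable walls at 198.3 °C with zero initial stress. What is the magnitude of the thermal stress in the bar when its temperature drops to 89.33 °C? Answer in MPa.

Fully constrained: the free strain ε = αΔT is blocked, so σ = Eε = EαΔT.
|ΔT| = 108.97 K
σ = 200×10⁹ × 13×10⁻⁶ × 108.97 = 2.83×10⁸ Pa

σ = 283 MPa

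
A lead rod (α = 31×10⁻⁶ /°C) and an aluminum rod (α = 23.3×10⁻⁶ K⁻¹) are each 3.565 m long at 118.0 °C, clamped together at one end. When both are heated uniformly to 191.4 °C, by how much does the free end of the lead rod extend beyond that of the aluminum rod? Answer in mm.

2.01 mm

ΔT = 73.4 K
lead: ΔL = 31×10⁻⁶ × 3.565 m × 73.4 = 8.1118×10⁻³ m = 8.1118 mm
aluminum: ΔL = 23.3×10⁻⁶ × 3.565 m × 73.4 = 6.0969×10⁻³ m = 6.0969 mm
difference = 8.1118 − 6.0969 = 2.0149 mm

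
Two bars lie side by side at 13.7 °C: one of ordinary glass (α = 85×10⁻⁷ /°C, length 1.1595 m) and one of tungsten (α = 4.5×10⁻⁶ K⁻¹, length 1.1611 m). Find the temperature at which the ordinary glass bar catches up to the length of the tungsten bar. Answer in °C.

T = 359.2 °C

Equal length when α₁L₁ΔT − α₂L₂ΔT = L₂ − L₁ = 1.60×10⁻³ m
α₁L₁ = 9.85575×10⁻⁶, α₂L₂ = 5.22495×10⁻⁶ → Δ(αL) = 4.6308×10⁻⁶ m/K
ΔT = 1.60×10⁻³ / 4.6308×10⁻⁶ = 345.513 K, so T = 13.7 + 345.513 = 359.213 °C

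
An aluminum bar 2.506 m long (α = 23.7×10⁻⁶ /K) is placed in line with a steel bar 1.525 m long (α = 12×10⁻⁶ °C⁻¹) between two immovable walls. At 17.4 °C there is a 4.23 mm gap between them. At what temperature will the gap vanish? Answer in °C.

Gap closes when ΔL₁ + ΔL₂ = 4.23 mm = 4.23×10⁻³ m
(α₁L₁ + α₂L₂)ΔT = g
α₁L₁ + α₂L₂ = 23.7×10⁻⁶×2.506 + 12×10⁻⁶×1.525 = 7.76922×10⁻⁵ m/K
ΔT = 4.23×10⁻³ / 7.76922×10⁻⁵ = 54.446 K
T = 17.4 + 54.446 = 71.846 °C

T = 71.8 °C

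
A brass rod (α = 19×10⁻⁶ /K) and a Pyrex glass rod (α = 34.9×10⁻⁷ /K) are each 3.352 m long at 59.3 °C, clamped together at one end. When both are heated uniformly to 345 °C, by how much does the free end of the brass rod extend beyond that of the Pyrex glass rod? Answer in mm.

14.9 mm

ΔT = 285.7 K
brass: ΔL = 19×10⁻⁶ × 3.352 m × 285.7 = 1.8196×10⁻² m = 18.196 mm
Pyrex glass: ΔL = 34.9×10⁻⁷ × 3.352 m × 285.7 = 3.3423×10⁻³ m = 3.3423 mm
difference = 18.196 − 3.3423 = 14.8537 mm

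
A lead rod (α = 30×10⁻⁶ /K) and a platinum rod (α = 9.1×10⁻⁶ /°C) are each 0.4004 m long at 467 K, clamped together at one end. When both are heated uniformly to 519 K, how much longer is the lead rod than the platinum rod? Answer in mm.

ΔT = 52 K
lead: ΔL = 30×10⁻⁶ × 0.4004 m × 52 = 6.2462×10⁻⁴ m = 0.62462 mm
platinum: ΔL = 9.1×10⁻⁶ × 0.4004 m × 52 = 1.8947×10⁻⁴ m = 0.18947 mm
difference = 0.62462 − 0.18947 = 0.43515 mm

0.435 mm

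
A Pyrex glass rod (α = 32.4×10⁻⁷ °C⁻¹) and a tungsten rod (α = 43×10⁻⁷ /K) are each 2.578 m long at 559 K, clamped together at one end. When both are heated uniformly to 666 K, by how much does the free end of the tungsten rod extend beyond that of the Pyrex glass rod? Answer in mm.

ΔT = 107 K
Pyrex glass: ΔL = 32.4×10⁻⁷ × 2.578 m × 107 = 8.9374×10⁻⁴ m = 0.89374 mm
tungsten: ΔL = 43×10⁻⁷ × 2.578 m × 107 = 1.1861×10⁻³ m = 1.1861 mm
difference = 1.1861 − 0.89374 = 0.29236 mm

0.292 mm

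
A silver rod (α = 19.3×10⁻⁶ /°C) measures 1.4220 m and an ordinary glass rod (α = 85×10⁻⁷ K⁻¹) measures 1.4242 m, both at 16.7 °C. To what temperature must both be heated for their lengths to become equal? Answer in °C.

T = 160.1 °C

L₁(1 + α₁ΔT) = L₂(1 + α₂ΔT) ⇒ ΔT = (L₂ − L₁)/(α₁L₁ − α₂L₂)
L₂ − L₁ = 1.4242 − 1.4220 = 2.20×10⁻³ m
α₁L₁ − α₂L₂ = 19.3×10⁻⁶×1.4220 − 85×10⁻⁷×1.4242 = 1.53389×10⁻⁵ m/K
ΔT = 2.20×10⁻³ / 1.53389×10⁻⁵ = 143.426 K
T = 16.7 + 143.426 = 160.126 °C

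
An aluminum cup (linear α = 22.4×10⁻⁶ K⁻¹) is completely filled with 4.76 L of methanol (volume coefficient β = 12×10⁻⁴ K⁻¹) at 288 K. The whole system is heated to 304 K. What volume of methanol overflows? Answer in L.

0.0863 L

The cup also expands: β_container ≈ 3α = 6.72×10⁻⁵ /K
Net overflow = V₀(β_liq − 3α_cont)ΔT
β − 3α = 1.20×10⁻³ − 6.72×10⁻⁵ = 1.1328×10⁻³ /K; ΔT = 16 K
ΔV = 4.76 × 1.1328×10⁻³ × 16 = 0.0863 L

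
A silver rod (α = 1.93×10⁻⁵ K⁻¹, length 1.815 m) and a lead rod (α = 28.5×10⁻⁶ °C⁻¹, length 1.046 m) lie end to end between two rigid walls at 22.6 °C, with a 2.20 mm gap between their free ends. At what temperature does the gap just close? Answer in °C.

T = 56.5 °C

α₁L₁ = 3.50295×10⁻⁵ m/K, α₂L₂ = 2.9811×10⁻⁵ m/K → total 6.48405×10⁻⁵ m/K
ΔT = g/(α₁L₁+α₂L₂) = 2.20×10⁻³ / 6.48405×10⁻⁵ = 33.929 K
T = 22.6 + 33.929 = 56.529 °C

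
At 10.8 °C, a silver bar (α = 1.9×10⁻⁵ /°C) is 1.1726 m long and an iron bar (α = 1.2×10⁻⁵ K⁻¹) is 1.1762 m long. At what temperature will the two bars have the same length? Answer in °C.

T = 451.7 °C

L₁(1 + α₁ΔT) = L₂(1 + α₂ΔT) ⇒ ΔT = (L₂ − L₁)/(α₁L₁ − α₂L₂)
L₂ − L₁ = 1.1762 − 1.1726 = 3.60×10⁻³ m
α₁L₁ − α₂L₂ = 1.9×10⁻⁵×1.1726 − 1.2×10⁻⁵×1.1762 = 8.165×10⁻⁶ m/K
ΔT = 3.60×10⁻³ / 8.165×10⁻⁶ = 440.906 K
T = 10.8 + 440.906 = 451.706 °C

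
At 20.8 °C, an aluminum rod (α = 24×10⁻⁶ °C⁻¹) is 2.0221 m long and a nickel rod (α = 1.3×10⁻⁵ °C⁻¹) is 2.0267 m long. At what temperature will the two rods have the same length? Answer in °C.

T = 228.2 °C

Equal length when α₁L₁ΔT − α₂L₂ΔT = L₂ − L₁ = 4.60×10⁻³ m
α₁L₁ = 4.85304×10⁻⁵, α₂L₂ = 2.63471×10⁻⁵ → Δ(αL) = 2.21833×10⁻⁵ m/K
ΔT = 4.60×10⁻³ / 2.21833×10⁻⁵ = 207.363 K, so T = 20.8 + 207.363 = 228.163 °C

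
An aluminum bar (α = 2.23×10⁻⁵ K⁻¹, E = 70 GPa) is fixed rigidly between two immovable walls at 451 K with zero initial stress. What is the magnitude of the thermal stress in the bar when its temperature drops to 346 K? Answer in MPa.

σ = 164 MPa

Fully constrained: the free strain ε = αΔT is blocked, so σ = Eε = EαΔT.
|ΔT| = 105 K
σ = 70.0×10⁹ × 2.23×10⁻⁵ × 105 = 1.64×10⁸ Pa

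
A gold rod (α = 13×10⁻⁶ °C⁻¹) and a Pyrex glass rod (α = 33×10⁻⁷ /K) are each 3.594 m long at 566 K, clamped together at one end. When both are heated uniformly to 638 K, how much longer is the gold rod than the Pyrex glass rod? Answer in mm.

ΔT = 72 K
gold: ΔL = 13×10⁻⁶ × 3.594 m × 72 = 3.3640×10⁻³ m = 3.3640 mm
Pyrex glass: ΔL = 33×10⁻⁷ × 3.594 m × 72 = 8.5393×10⁻⁴ m = 0.85393 mm
difference = 3.3640 − 0.85393 = 2.51007 mm

2.51 mm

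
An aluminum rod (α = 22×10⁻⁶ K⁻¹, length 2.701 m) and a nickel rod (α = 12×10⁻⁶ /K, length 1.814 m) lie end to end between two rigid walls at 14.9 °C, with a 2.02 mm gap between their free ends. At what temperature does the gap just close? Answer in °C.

T = 39.8 °C

α₁L₁ = 5.9422×10⁻⁵ m/K, α₂L₂ = 2.1768×10⁻⁵ m/K → total 8.119×10⁻⁵ m/K
ΔT = g/(α₁L₁+α₂L₂) = 2.02×10⁻³ / 8.119×10⁻⁵ = 24.880 K
T = 14.9 + 24.880 = 39.780 °C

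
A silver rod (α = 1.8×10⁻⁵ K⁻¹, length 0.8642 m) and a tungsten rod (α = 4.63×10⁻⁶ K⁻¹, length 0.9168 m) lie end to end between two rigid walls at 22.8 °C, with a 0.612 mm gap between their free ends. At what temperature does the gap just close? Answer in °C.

Gap closes when ΔL₁ + ΔL₂ = 0.612 mm = 6.12×10⁻⁴ m
(α₁L₁ + α₂L₂)ΔT = g
α₁L₁ + α₂L₂ = 1.8×10⁻⁵×0.8642 + 4.63×10⁻⁶×0.9168 = 1.9800384×10⁻⁵ m/K
ΔT = 6.12×10⁻⁴ / 1.9800384×10⁻⁵ = 30.908 K
T = 22.8 + 30.908 = 53.708 °C

T = 53.7 °C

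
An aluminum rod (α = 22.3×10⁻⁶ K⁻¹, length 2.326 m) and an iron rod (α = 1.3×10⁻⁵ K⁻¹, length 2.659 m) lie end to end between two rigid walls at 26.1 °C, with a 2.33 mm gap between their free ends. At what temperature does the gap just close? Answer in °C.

T = 53.1 °C

Gap closes when ΔL₁ + ΔL₂ = 2.33 mm = 2.33×10⁻³ m
(α₁L₁ + α₂L₂)ΔT = g
α₁L₁ + α₂L₂ = 22.3×10⁻⁶×2.326 + 1.3×10⁻⁵×2.659 = 8.64368×10⁻⁵ m/K
ΔT = 2.33×10⁻³ / 8.64368×10⁻⁵ = 26.956 K
T = 26.1 + 26.956 = 53.056 °C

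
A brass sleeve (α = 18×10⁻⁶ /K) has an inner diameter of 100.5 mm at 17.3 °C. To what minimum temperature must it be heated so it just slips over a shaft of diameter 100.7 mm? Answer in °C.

Required Δd = 100.7 − 100.5 = 0.2 mm
Δd = αd₀ΔT ⇒ ΔT = Δd/(αd₀) = 0.2 / (18×10⁻⁶ × 100.5) = 110.56 K
T_min = 17.3 + 110.56 = 127.86 °C

T = 128 °C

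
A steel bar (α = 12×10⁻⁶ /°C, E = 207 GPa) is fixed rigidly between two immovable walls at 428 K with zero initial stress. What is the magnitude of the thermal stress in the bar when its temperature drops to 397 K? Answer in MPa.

Fully constrained: the free strain ε = αΔT is blocked, so σ = Eε = EαΔT.
|ΔT| = 31 K
σ = 207×10⁹ × 12×10⁻⁶ × 31 = 7.70×10⁷ Pa

σ = 77.0 MPa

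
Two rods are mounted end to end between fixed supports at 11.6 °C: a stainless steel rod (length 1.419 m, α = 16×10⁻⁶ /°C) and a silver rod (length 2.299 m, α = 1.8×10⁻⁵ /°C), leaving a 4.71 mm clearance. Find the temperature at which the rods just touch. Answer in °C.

α₁L₁ = 2.2704×10⁻⁵ m/K, α₂L₂ = 4.1382×10⁻⁵ m/K → total 6.4086×10⁻⁵ m/K
ΔT = g/(α₁L₁+α₂L₂) = 4.71×10⁻³ / 6.4086×10⁻⁵ = 73.495 K
T = 11.6 + 73.495 = 85.095 °C

T = 85.1 °C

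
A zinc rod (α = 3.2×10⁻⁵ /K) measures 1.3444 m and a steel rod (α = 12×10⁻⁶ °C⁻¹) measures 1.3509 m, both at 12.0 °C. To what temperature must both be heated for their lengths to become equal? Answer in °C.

Equal length when α₁L₁ΔT − α₂L₂ΔT = L₂ − L₁ = 6.50×10⁻³ m
α₁L₁ = 4.30208×10⁻⁵, α₂L₂ = 1.62108×10⁻⁵ → Δ(αL) = 2.681×10⁻⁵ m/K
ΔT = 6.50×10⁻³ / 2.681×10⁻⁵ = 242.447 K, so T = 12.0 + 242.447 = 254.447 °C

T = 254.4 °C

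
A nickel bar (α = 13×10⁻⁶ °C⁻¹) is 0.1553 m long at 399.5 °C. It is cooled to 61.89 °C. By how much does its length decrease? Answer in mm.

ΔL = 0.682 mm

|ΔT| = |61.89 − 399.5| = 337.61 K
ΔL = αL₀ΔT = (13×10⁻⁶)(0.1553)(337.61) = 6.82×10⁻⁴ m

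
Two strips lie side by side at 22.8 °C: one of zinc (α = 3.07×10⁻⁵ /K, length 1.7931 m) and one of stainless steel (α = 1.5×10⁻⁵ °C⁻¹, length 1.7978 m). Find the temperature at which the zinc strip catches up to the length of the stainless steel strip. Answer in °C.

T = 190.2 °C

L₁(1 + α₁ΔT) = L₂(1 + α₂ΔT) ⇒ ΔT = (L₂ − L₁)/(α₁L₁ − α₂L₂)
L₂ − L₁ = 1.7978 − 1.7931 = 4.70×10⁻³ m
α₁L₁ − α₂L₂ = 3.07×10⁻⁵×1.7931 − 1.5×10⁻⁵×1.7978 = 2.808117×10⁻⁵ m/K
ΔT = 4.70×10⁻³ / 2.808117×10⁻⁵ = 167.372 K
T = 22.8 + 167.372 = 190.172 °C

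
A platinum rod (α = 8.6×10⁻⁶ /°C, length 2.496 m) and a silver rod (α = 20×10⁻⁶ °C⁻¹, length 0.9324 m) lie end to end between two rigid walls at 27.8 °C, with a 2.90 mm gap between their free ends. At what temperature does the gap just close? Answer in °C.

Gap closes when ΔL₁ + ΔL₂ = 2.90 mm = 2.90×10⁻³ m
(α₁L₁ + α₂L₂)ΔT = g
α₁L₁ + α₂L₂ = 8.6×10⁻⁶×2.496 + 20×10⁻⁶×0.9324 = 4.01136×10⁻⁵ m/K
ΔT = 2.90×10⁻³ / 4.01136×10⁻⁵ = 72.29 K
T = 27.8 + 72.29 = 100.09 °C

T = 100 °C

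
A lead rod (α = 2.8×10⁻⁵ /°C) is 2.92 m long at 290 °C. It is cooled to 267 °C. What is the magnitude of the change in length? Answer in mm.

|ΔT| = |267 − 290| = 23 K
ΔL = αL₀ΔT = (2.8×10⁻⁵)(2.92)(23) = 1.88×10⁻³ m

ΔL = 1.88 mm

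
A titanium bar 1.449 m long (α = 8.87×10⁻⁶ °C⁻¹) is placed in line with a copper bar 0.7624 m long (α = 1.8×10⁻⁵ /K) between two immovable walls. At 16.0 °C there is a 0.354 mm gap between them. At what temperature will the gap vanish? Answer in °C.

T = 29.3 °C

α₁L₁ = 1.285263×10⁻⁵ m/K, α₂L₂ = 1.37232×10⁻⁵ m/K → total 2.657583×10⁻⁵ m/K
ΔT = g/(α₁L₁+α₂L₂) = 3.54×10⁻⁴ / 2.657583×10⁻⁵ = 13.320 K
T = 16.0 + 13.320 = 29.320 °C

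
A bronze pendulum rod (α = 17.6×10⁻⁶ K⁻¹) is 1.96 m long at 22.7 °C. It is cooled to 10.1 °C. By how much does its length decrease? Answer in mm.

|ΔT| = |10.1 − 22.7| = 12.6 K
ΔL = αL₀ΔT = (17.6×10⁻⁶)(1.96)(12.6) = 4.35×10⁻⁴ m

ΔL = 0.435 mm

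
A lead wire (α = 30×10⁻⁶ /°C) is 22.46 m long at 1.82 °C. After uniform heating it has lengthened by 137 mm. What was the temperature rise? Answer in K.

ΔT = 203 K

ΔL = αL₀ΔT ⇒ ΔT = ΔL / (αL₀)
ΔT = 137×10⁻³ m / (30×10⁻⁶ × 22.46 m) = 203.32 K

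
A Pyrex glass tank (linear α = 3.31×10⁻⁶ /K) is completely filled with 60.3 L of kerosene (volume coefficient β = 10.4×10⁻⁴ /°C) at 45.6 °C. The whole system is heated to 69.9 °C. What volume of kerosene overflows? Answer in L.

1.51 L

The tank also expands: β_container ≈ 3α = 9.93×10⁻⁶ /K
Net overflow = V₀(β_liq − 3α_cont)ΔT
β − 3α = 1.04×10⁻³ − 9.93×10⁻⁶ = 1.03007×10⁻³ /K; ΔT = 24.3 K
ΔV = 60.3 × 1.03007×10⁻³ × 24.3 = 1.51 L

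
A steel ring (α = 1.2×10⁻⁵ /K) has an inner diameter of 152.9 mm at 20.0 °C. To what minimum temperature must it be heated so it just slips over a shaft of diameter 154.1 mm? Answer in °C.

T = 674 °C

Required Δd = 154.1 − 152.9 = 1.2 mm
Δd = αd₀ΔT ⇒ ΔT = Δd/(αd₀) = 1.2 / (1.2×10⁻⁵ × 152.9) = 654.02 K
T_min = 20.0 + 654.02 = 674.02 °C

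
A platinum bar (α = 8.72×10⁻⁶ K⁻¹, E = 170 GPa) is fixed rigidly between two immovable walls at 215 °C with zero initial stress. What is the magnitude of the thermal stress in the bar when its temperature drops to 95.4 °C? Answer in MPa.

Fully constrained: the free strain ε = αΔT is blocked, so σ = Eε = EαΔT.
|ΔT| = 119.6 K
σ = 170×10⁹ × 8.72×10⁻⁶ × 119.6 = 1.77×10⁸ Pa

σ = 177 MPa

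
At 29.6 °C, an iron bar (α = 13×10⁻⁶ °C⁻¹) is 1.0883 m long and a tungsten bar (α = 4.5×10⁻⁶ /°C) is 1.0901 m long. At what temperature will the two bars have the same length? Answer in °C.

L₁(1 + α₁ΔT) = L₂(1 + α₂ΔT) ⇒ ΔT = (L₂ − L₁)/(α₁L₁ − α₂L₂)
L₂ − L₁ = 1.0901 − 1.0883 = 1.80×10⁻³ m
α₁L₁ − α₂L₂ = 13×10⁻⁶×1.0883 − 4.5×10⁻⁶×1.0901 = 9.24245×10⁻⁶ m/K
ΔT = 1.80×10⁻³ / 9.24245×10⁻⁶ = 194.754 K
T = 29.6 + 194.754 = 224.354 °C

T = 224.4 °C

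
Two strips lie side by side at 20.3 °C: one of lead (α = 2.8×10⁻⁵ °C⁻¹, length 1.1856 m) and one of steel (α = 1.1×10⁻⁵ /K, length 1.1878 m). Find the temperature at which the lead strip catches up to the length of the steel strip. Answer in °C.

T = 129.6 °C

L₁(1 + α₁ΔT) = L₂(1 + α₂ΔT) ⇒ ΔT = (L₂ − L₁)/(α₁L₁ − α₂L₂)
L₂ − L₁ = 1.1878 − 1.1856 = 2.20×10⁻³ m
α₁L₁ − α₂L₂ = 2.8×10⁻⁵×1.1856 − 1.1×10⁻⁵×1.1878 = 2.0131×10⁻⁵ m/K
ΔT = 2.20×10⁻³ / 2.0131×10⁻⁵ = 109.284 K
T = 20.3 + 109.284 = 129.584 °C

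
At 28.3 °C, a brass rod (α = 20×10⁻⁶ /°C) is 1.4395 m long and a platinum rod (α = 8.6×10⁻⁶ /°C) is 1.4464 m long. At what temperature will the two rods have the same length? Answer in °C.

T = 450.3 °C

Equal length when α₁L₁ΔT − α₂L₂ΔT = L₂ − L₁ = 6.90×10⁻³ m
α₁L₁ = 2.879×10⁻⁵, α₂L₂ = 1.243904×10⁻⁵ → Δ(αL) = 1.635096×10⁻⁵ m/K
ΔT = 6.90×10⁻³ / 1.635096×10⁻⁵ = 421.994 K, so T = 28.3 + 421.994 = 450.294 °C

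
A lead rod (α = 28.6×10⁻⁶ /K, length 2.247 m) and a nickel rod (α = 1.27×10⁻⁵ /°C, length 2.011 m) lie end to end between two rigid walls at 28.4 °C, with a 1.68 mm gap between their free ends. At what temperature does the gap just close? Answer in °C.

α₁L₁ = 6.42642×10⁻⁵ m/K, α₂L₂ = 2.55397×10⁻⁵ m/K → total 8.98039×10⁻⁵ m/K
ΔT = g/(α₁L₁+α₂L₂) = 1.68×10⁻³ / 8.98039×10⁻⁵ = 18.707 K
T = 28.4 + 18.707 = 47.107 °C

T = 47.1 °C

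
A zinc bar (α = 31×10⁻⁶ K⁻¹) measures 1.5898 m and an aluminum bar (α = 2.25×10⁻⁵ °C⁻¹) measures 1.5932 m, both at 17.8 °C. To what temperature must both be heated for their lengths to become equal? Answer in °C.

T = 270.8 °C

L₁(1 + α₁ΔT) = L₂(1 + α₂ΔT) ⇒ ΔT = (L₂ − L₁)/(α₁L₁ − α₂L₂)
L₂ − L₁ = 1.5932 − 1.5898 = 3.40×10⁻³ m
α₁L₁ − α₂L₂ = 31×10⁻⁶×1.5898 − 2.25×10⁻⁵×1.5932 = 1.34368×10⁻⁵ m/K
ΔT = 3.40×10⁻³ / 1.34368×10⁻⁵ = 253.036 K
T = 17.8 + 253.036 = 270.836 °C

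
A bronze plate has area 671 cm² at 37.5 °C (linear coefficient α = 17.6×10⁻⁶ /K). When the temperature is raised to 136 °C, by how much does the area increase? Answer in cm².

Area coefficient ≈ 2α; |ΔT| = 98.5 K
ΔA = 2αA₀ΔT = 2(17.6×10⁻⁶)(671)(98.5) = 2.33 cm²

ΔA = 2.33 cm²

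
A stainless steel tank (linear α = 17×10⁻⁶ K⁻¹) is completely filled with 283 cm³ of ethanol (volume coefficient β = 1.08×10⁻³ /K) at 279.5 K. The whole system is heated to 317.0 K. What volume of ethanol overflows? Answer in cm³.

The tank also expands: β_container ≈ 3α = 5.1×10⁻⁵ /K
Net overflow = V₀(β_liq − 3α_cont)ΔT
β − 3α = 1.08×10⁻³ − 5.1×10⁻⁵ = 1.029×10⁻³ /K; ΔT = 37.5 K
ΔV = 283 × 1.029×10⁻³ × 37.5 = 10.9 cm³

10.9 cm³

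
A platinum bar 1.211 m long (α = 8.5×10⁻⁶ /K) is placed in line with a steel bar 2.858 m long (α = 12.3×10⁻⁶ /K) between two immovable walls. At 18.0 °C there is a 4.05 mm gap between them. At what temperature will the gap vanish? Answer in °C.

Gap closes when ΔL₁ + ΔL₂ = 4.05 mm = 4.05×10⁻³ m
(α₁L₁ + α₂L₂)ΔT = g
α₁L₁ + α₂L₂ = 8.5×10⁻⁶×1.211 + 12.3×10⁻⁶×2.858 = 4.54469×10⁻⁵ m/K
ΔT = 4.05×10⁻³ / 4.54469×10⁻⁵ = 89.11 K
T = 18.0 + 89.11 = 107.11 °C

T = 107 °C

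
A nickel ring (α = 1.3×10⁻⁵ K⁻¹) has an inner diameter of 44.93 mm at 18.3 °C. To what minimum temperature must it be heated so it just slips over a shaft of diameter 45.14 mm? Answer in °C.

Required Δd = 45.14 − 44.93 = 0.21 mm
Δd = αd₀ΔT ⇒ ΔT = Δd/(αd₀) = 0.21 / (1.3×10⁻⁵ × 44.93) = 359.53 K
T_min = 18.3 + 359.53 = 377.83 °C

T = 378 °C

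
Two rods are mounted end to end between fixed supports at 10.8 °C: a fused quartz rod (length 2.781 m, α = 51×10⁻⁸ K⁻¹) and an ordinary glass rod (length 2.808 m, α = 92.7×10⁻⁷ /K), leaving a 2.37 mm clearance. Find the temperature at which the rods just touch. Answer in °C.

T = 97.1 °C

α₁L₁ = 1.41831×10⁻⁶ m/K, α₂L₂ = 2.603016×10⁻⁵ m/K → total 2.744847×10⁻⁵ m/K
ΔT = g/(α₁L₁+α₂L₂) = 2.37×10⁻³ / 2.744847×10⁻⁵ = 86.344 K
T = 10.8 + 86.344 = 97.144 °C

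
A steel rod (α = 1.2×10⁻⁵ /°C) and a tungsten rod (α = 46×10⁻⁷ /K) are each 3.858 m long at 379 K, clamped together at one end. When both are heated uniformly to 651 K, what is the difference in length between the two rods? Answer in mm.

7.77 mm

ΔT = 272 K
steel: ΔL = 1.2×10⁻⁵ × 3.858 m × 272 = 1.2593×10⁻² m = 12.593 mm
tungsten: ΔL = 46×10⁻⁷ × 3.858 m × 272 = 4.8271×10⁻³ m = 4.8271 mm
difference = 12.593 − 4.8271 = 7.7659 mm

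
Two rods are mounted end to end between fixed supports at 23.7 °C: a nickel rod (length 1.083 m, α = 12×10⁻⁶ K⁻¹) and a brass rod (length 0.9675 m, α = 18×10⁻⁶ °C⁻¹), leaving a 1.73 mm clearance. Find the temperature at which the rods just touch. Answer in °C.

T = 80.6 °C

α₁L₁ = 1.2996×10⁻⁵ m/K, α₂L₂ = 1.7415×10⁻⁵ m/K → total 3.0411×10⁻⁵ m/K
ΔT = g/(α₁L₁+α₂L₂) = 1.73×10⁻³ / 3.0411×10⁻⁵ = 56.887 K
T = 23.7 + 56.887 = 80.587 °C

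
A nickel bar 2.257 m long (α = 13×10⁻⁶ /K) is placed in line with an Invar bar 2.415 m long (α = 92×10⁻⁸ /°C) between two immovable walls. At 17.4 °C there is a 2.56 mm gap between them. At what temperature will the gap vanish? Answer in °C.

T = 98.5 °C

α₁L₁ = 2.9341×10⁻⁵ m/K, α₂L₂ = 2.2218×10⁻⁶ m/K → total 3.15628×10⁻⁵ m/K
ΔT = g/(α₁L₁+α₂L₂) = 2.56×10⁻³ / 3.15628×10⁻⁵ = 81.108 K
T = 17.4 + 81.108 = 98.508 °C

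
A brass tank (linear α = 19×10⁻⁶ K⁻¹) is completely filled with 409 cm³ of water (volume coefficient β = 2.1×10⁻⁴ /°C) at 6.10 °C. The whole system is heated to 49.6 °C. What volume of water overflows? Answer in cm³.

The tank also expands: β_container ≈ 3α = 5.7×10⁻⁵ /K
Net overflow = V₀(β_liq − 3α_cont)ΔT
β − 3α = 2.10×10⁻⁴ − 5.7×10⁻⁵ = 1.53×10⁻⁴ /K; ΔT = 43.50 K
ΔV = 409 × 1.53×10⁻⁴ × 43.50 = 2.72 cm³

2.72 cm³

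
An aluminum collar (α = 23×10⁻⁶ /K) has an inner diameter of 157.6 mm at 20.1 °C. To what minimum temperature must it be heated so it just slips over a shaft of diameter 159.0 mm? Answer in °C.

T = 406 °C

Required Δd = 159.0 − 157.6 = 1.4 mm
Δd = αd₀ΔT ⇒ ΔT = Δd/(αd₀) = 1.4 / (23×10⁻⁶ × 157.6) = 386.23 K
T_min = 20.1 + 386.23 = 406.33 °C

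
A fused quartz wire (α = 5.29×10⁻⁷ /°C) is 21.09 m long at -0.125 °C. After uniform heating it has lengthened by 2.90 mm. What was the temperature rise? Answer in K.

ΔL = αL₀ΔT ⇒ ΔT = ΔL / (αL₀)
ΔT = 2.90×10⁻³ m / (5.29×10⁻⁷ × 21.09 m) = 259.94 K

ΔT = 260 K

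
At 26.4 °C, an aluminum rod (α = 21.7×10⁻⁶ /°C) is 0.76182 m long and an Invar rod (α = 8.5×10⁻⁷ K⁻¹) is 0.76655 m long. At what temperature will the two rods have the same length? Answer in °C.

T = 324.3 °C

L₁(1 + α₁ΔT) = L₂(1 + α₂ΔT) ⇒ ΔT = (L₂ − L₁)/(α₁L₁ − α₂L₂)
L₂ − L₁ = 0.76655 − 0.76182 = 4.73×10⁻³ m
α₁L₁ − α₂L₂ = 21.7×10⁻⁶×0.76182 − 8.5×10⁻⁷×0.76655 = 1.58799265×10⁻⁵ m/K
ΔT = 4.73×10⁻³ / 1.58799265×10⁻⁵ = 297.860 K
T = 26.4 + 297.860 = 324.260 °C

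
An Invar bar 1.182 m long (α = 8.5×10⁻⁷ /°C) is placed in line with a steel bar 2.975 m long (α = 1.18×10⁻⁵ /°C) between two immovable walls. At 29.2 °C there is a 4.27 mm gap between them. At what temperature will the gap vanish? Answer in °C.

T = 147 °C

Gap closes when ΔL₁ + ΔL₂ = 4.27 mm = 4.27×10⁻³ m
(α₁L₁ + α₂L₂)ΔT = g
α₁L₁ + α₂L₂ = 8.5×10⁻⁷×1.182 + 1.18×10⁻⁵×2.975 = 3.61097×10⁻⁵ m/K
ΔT = 4.27×10⁻³ / 3.61097×10⁻⁵ = 118.25 K
T = 29.2 + 118.25 = 147.45 °C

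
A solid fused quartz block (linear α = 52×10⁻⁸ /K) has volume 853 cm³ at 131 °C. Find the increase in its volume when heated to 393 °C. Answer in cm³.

Isotropic solid: β ≈ 3α = 1.6×10⁻⁶ /K; ΔT = 262 K
ΔV = 3αV₀ΔT = 3(52×10⁻⁸)(853)(262) = 0.349 cm³

ΔV = 0.349 cm³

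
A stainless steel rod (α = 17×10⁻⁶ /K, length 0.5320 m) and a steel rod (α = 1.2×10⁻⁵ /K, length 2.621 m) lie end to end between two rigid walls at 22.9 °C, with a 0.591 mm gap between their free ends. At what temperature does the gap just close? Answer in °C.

T = 37.5 °C

α₁L₁ = 9.044×10⁻⁶ m/K, α₂L₂ = 3.1452×10⁻⁵ m/K → total 4.0496×10⁻⁵ m/K
ΔT = g/(α₁L₁+α₂L₂) = 5.91×10⁻⁴ / 4.0496×10⁻⁵ = 14.594 K
T = 22.9 + 14.594 = 37.494 °C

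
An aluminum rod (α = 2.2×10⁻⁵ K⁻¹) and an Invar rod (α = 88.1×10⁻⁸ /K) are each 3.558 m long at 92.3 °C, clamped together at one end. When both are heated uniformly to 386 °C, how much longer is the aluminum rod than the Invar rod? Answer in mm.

ΔT = 293.7 K
aluminum: ΔL = 2.2×10⁻⁵ × 3.558 m × 293.7 = 2.2990×10⁻² m = 22.990 mm
Invar: ΔL = 88.1×10⁻⁸ × 3.558 m × 293.7 = 9.2063×10⁻⁴ m = 0.92063 mm
difference = 22.990 − 0.92063 = 22.06937 mm

22.1 mm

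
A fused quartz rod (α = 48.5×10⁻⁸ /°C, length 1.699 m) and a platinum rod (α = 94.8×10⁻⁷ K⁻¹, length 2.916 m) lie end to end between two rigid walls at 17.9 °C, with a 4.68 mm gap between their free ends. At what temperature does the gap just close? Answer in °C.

T = 182 °C

α₁L₁ = 8.24015×10⁻⁷ m/K, α₂L₂ = 2.764368×10⁻⁵ m/K → total 2.8467695×10⁻⁵ m/K
ΔT = g/(α₁L₁+α₂L₂) = 4.68×10⁻³ / 2.8467695×10⁻⁵ = 164.40 K
T = 17.9 + 164.40 = 182.30 °C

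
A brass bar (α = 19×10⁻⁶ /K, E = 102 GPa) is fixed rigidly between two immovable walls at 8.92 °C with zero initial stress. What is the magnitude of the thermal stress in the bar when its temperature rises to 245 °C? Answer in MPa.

σ = 458 MPa

Fully constrained: the free strain ε = αΔT is blocked, so σ = Eε = EαΔT.
|ΔT| = 236.08 K
σ = 102×10⁹ × 19×10⁻⁶ × 236.08 = 4.58×10⁸ Pa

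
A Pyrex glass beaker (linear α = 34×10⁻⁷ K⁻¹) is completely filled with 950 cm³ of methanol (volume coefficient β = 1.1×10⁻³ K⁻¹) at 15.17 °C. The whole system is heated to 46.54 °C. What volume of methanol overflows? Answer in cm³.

The beaker also expands: β_container ≈ 3α = 1.02×10⁻⁵ /K
Net overflow = V₀(β_liq − 3α_cont)ΔT
β − 3α = 1.10×10⁻³ − 1.02×10⁻⁵ = 1.0898×10⁻³ /K; ΔT = 31.37 K
ΔV = 950 × 1.0898×10⁻³ × 31.37 = 32.5 cm³

32.5 cm³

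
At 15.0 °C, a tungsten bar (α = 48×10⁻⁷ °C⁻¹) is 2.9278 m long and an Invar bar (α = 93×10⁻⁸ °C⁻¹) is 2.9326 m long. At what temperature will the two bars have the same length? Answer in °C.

T = 438.8 °C

Equal length when α₁L₁ΔT − α₂L₂ΔT = L₂ − L₁ = 4.80×10⁻³ m
α₁L₁ = 1.405344×10⁻⁵, α₂L₂ = 2.727318×10⁻⁶ → Δ(αL) = 1.1326122×10⁻⁵ m/K
ΔT = 4.80×10⁻³ / 1.1326122×10⁻⁵ = 423.799 K, so T = 15.0 + 423.799 = 438.799 °C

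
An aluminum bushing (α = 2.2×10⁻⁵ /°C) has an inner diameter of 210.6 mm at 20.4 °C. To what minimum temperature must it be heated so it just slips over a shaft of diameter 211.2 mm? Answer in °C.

Required Δd = 211.2 − 210.6 = 0.6 mm
Δd = αd₀ΔT ⇒ ΔT = Δd/(αd₀) = 0.6 / (2.2×10⁻⁵ × 210.6) = 129.50 K
T_min = 20.4 + 129.50 = 149.90 °C

T = 150 °C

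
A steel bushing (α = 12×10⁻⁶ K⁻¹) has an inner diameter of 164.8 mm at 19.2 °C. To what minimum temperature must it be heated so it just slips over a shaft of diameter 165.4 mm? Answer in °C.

T = 323 °C

Required Δd = 165.4 − 164.8 = 0.6 mm
Δd = αd₀ΔT ⇒ ΔT = Δd/(αd₀) = 0.6 / (12×10⁻⁶ × 164.8) = 303.40 K
T_min = 19.2 + 303.40 = 322.60 °C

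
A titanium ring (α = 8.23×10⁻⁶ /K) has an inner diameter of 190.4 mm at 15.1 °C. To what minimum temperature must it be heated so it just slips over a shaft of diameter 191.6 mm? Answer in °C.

Required Δd = 191.6 − 190.4 = 1.2 mm
Δd = αd₀ΔT ⇒ ΔT = Δd/(αd₀) = 1.2 / (8.23×10⁻⁶ × 190.4) = 765.80 K
T_min = 15.1 + 765.80 = 780.90 °C

T = 781 °C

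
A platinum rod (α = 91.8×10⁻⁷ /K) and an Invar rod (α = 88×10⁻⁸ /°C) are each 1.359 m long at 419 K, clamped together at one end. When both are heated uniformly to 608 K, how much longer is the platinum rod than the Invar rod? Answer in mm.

2.13 mm

ΔT = 189 K
platinum: ΔL = 91.8×10⁻⁷ × 1.359 m × 189 = 2.3579×10⁻³ m = 2.3579 mm
Invar: ΔL = 88×10⁻⁸ × 1.359 m × 189 = 2.2603×10⁻⁴ m = 0.22603 mm
difference = 2.3579 − 0.22603 = 2.13187 mm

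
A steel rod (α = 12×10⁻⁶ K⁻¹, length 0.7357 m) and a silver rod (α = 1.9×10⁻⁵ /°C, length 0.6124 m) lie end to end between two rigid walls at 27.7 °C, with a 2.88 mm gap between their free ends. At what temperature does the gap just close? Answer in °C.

T = 168 °C

Gap closes when ΔL₁ + ΔL₂ = 2.88 mm = 2.88×10⁻³ m
(α₁L₁ + α₂L₂)ΔT = g
α₁L₁ + α₂L₂ = 12×10⁻⁶×0.7357 + 1.9×10⁻⁵×0.6124 = 2.0464×10⁻⁵ m/K
ΔT = 2.88×10⁻³ / 2.0464×10⁻⁵ = 140.73 K
T = 27.7 + 140.73 = 168.43 °C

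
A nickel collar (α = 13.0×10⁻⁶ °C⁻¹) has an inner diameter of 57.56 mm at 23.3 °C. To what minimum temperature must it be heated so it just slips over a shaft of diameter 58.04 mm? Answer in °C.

Required Δd = 58.04 − 57.56 = 0.48 mm
Δd = αd₀ΔT ⇒ ΔT = Δd/(αd₀) = 0.48 / (13.0×10⁻⁶ × 57.56) = 641.47 K
T_min = 23.3 + 641.47 = 664.77 °C

T = 665 °C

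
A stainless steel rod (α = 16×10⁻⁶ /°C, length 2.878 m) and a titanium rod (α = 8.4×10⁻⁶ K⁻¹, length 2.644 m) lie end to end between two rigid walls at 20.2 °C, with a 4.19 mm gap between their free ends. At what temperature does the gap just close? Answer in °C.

Gap closes when ΔL₁ + ΔL₂ = 4.19 mm = 4.19×10⁻³ m
(α₁L₁ + α₂L₂)ΔT = g
α₁L₁ + α₂L₂ = 16×10⁻⁶×2.878 + 8.4×10⁻⁶×2.644 = 6.82576×10⁻⁵ m/K
ΔT = 4.19×10⁻³ / 6.82576×10⁻⁵ = 61.385 K
T = 20.2 + 61.385 = 81.585 °C

T = 81.6 °C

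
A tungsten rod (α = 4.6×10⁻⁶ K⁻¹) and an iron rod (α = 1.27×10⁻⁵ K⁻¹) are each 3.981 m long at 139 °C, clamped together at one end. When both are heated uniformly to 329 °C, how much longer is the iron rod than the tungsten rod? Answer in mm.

6.13 mm

ΔT = 190 K
tungsten: ΔL = 4.6×10⁻⁶ × 3.981 m × 190 = 3.4794×10⁻³ m = 3.4794 mm
iron: ΔL = 1.27×10⁻⁵ × 3.981 m × 190 = 9.6062×10⁻³ m = 9.6062 mm
difference = 9.6062 − 3.4794 = 6.1268 mm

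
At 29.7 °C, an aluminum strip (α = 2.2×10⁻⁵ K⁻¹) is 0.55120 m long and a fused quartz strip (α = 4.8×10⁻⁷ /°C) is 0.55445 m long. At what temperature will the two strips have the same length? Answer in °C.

L₁(1 + α₁ΔT) = L₂(1 + α₂ΔT) ⇒ ΔT = (L₂ − L₁)/(α₁L₁ − α₂L₂)
L₂ − L₁ = 0.55445 − 0.55120 = 3.25×10⁻³ m
α₁L₁ − α₂L₂ = 2.2×10⁻⁵×0.55120 − 4.8×10⁻⁷×0.55445 = 1.1860264×10⁻⁵ m/K
ΔT = 3.25×10⁻³ / 1.1860264×10⁻⁵ = 274.024 K
T = 29.7 + 274.024 = 303.724 °C

T = 303.7 °C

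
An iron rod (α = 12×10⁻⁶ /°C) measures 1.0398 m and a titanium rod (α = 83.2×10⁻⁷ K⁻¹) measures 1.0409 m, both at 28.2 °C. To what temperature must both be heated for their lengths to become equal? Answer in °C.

T = 316.4 °C

L₁(1 + α₁ΔT) = L₂(1 + α₂ΔT) ⇒ ΔT = (L₂ − L₁)/(α₁L₁ − α₂L₂)
L₂ − L₁ = 1.0409 − 1.0398 = 1.10×10⁻³ m
α₁L₁ − α₂L₂ = 12×10⁻⁶×1.0398 − 83.2×10⁻⁷×1.0409 = 3.817312×10⁻⁶ m/K
ΔT = 1.10×10⁻³ / 3.817312×10⁻⁶ = 288.161 K
T = 28.2 + 288.161 = 316.361 °C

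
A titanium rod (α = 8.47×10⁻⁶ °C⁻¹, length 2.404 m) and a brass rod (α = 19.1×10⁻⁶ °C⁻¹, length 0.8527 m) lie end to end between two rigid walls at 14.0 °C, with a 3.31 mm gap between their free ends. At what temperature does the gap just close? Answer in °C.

Gap closes when ΔL₁ + ΔL₂ = 3.31 mm = 3.31×10⁻³ m
(α₁L₁ + α₂L₂)ΔT = g
α₁L₁ + α₂L₂ = 8.47×10⁻⁶×2.404 + 19.1×10⁻⁶×0.8527 = 3.664845×10⁻⁵ m/K
ΔT = 3.31×10⁻³ / 3.664845×10⁻⁵ = 90.32 K
T = 14.0 + 90.32 = 104.32 °C

T = 104 °C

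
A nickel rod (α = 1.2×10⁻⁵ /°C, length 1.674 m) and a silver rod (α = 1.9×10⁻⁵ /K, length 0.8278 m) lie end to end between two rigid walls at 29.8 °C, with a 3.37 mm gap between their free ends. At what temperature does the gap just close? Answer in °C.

α₁L₁ = 2.0088×10⁻⁵ m/K, α₂L₂ = 1.57282×10⁻⁵ m/K → total 3.58162×10⁻⁵ m/K
ΔT = g/(α₁L₁+α₂L₂) = 3.37×10⁻³ / 3.58162×10⁻⁵ = 94.09 K
T = 29.8 + 94.09 = 123.89 °C

T = 124 °C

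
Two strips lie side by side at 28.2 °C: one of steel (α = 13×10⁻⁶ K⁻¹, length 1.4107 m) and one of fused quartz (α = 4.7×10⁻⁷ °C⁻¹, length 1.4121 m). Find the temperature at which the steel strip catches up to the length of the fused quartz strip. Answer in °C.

T = 107.4 °C

L₁(1 + α₁ΔT) = L₂(1 + α₂ΔT) ⇒ ΔT = (L₂ − L₁)/(α₁L₁ − α₂L₂)
L₂ − L₁ = 1.4121 − 1.4107 = 1.40×10⁻³ m
α₁L₁ − α₂L₂ = 13×10⁻⁶×1.4107 − 4.7×10⁻⁷×1.4121 = 1.7675413×10⁻⁵ m/K
ΔT = 1.40×10⁻³ / 1.7675413×10⁻⁵ = 79.206 K
T = 28.2 + 79.206 = 107.406 °C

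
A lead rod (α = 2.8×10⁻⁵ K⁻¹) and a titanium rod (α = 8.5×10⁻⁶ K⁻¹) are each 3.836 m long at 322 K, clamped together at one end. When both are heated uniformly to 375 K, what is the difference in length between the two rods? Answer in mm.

ΔT = 53 K
lead: ΔL = 2.8×10⁻⁵ × 3.836 m × 53 = 5.6926×10⁻³ m = 5.6926 mm
titanium: ΔL = 8.5×10⁻⁶ × 3.836 m × 53 = 1.7281×10⁻³ m = 1.7281 mm
difference = 5.6926 − 1.7281 = 3.9645 mm

3.96 mm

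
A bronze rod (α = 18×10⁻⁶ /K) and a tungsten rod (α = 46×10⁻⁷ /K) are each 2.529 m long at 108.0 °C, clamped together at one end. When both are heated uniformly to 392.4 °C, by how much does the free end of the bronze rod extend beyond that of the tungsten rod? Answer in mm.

9.64 mm

ΔT = 284.4 K
bronze: ΔL = 18×10⁻⁶ × 2.529 m × 284.4 = 1.2946×10⁻² m = 12.946 mm
tungsten: ΔL = 46×10⁻⁷ × 2.529 m × 284.4 = 3.3085×10⁻³ m = 3.3085 mm
difference = 12.946 − 3.3085 = 9.6375 mm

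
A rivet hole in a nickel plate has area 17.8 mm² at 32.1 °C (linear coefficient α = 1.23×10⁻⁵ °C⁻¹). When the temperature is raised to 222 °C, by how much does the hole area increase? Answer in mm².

Area coefficient ≈ 2α; |ΔT| = 189.9 K
ΔA = 2αA₀ΔT = 2(1.23×10⁻⁵)(17.8)(189.9) = 0.0832 mm²

ΔA = 0.0832 mm²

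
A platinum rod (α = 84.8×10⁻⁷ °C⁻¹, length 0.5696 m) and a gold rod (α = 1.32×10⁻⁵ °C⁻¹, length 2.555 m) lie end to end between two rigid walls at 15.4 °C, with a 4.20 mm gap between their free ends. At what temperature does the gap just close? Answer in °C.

T = 124 °C

Gap closes when ΔL₁ + ΔL₂ = 4.20 mm = 4.20×10⁻³ m
(α₁L₁ + α₂L₂)ΔT = g
α₁L₁ + α₂L₂ = 84.8×10⁻⁷×0.5696 + 1.32×10⁻⁵×2.555 = 3.8556208×10⁻⁵ m/K
ΔT = 4.20×10⁻³ / 3.8556208×10⁻⁵ = 108.93 K
T = 15.4 + 108.93 = 124.33 °C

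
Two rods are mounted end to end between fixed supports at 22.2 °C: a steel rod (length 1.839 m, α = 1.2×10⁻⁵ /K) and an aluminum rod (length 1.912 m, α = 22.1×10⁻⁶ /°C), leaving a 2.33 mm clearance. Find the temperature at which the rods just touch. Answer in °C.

T = 58.4 °C

α₁L₁ = 2.2068×10⁻⁵ m/K, α₂L₂ = 4.22552×10⁻⁵ m/K → total 6.43232×10⁻⁵ m/K
ΔT = g/(α₁L₁+α₂L₂) = 2.33×10⁻³ / 6.43232×10⁻⁵ = 36.223 K
T = 22.2 + 36.223 = 58.423 °C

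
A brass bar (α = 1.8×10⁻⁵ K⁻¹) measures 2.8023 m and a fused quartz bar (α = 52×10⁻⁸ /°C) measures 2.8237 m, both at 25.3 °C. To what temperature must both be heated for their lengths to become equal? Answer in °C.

L₁(1 + α₁ΔT) = L₂(1 + α₂ΔT) ⇒ ΔT = (L₂ − L₁)/(α₁L₁ − α₂L₂)
L₂ − L₁ = 2.8237 − 2.8023 = 2.14×10⁻² m
α₁L₁ − α₂L₂ = 1.8×10⁻⁵×2.8023 − 52×10⁻⁸×2.8237 = 4.8973076×10⁻⁵ m/K
ΔT = 2.14×10⁻² / 4.8973076×10⁻⁵ = 436.975 K
T = 25.3 + 436.975 = 462.275 °C

T = 462.3 °C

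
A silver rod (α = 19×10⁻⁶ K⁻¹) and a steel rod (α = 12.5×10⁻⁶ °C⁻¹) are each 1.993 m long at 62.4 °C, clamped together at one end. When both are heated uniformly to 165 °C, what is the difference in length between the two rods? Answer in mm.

ΔT = 102.6 K
silver: ΔL = 19×10⁻⁶ × 1.993 m × 102.6 = 3.8852×10⁻³ m = 3.8852 mm
steel: ΔL = 12.5×10⁻⁶ × 1.993 m × 102.6 = 2.5560×10⁻³ m = 2.5560 mm
difference = 3.8852 − 2.5560 = 1.3292 mm

1.33 mm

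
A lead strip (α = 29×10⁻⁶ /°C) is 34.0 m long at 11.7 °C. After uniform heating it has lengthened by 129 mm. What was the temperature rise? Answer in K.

ΔT = 131 K

ΔL = αL₀ΔT ⇒ ΔT = ΔL / (αL₀)
ΔT = 129×10⁻³ m / (29×10⁻⁶ × 34.0 m) = 130.83 K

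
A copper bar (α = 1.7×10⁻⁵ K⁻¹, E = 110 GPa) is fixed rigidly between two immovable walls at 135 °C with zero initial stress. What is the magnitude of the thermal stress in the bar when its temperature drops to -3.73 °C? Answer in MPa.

Fully constrained: the free strain ε = αΔT is blocked, so σ = Eε = EαΔT.
|ΔT| = 138.73 K
σ = 110×10⁹ × 1.7×10⁻⁵ × 138.73 = 2.59×10⁸ Pa

σ = 259 MPa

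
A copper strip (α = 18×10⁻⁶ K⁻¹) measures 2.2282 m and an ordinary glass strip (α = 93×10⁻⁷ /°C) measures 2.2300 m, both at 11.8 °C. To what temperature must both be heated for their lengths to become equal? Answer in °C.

T = 104.7 °C

L₁(1 + α₁ΔT) = L₂(1 + α₂ΔT) ⇒ ΔT = (L₂ − L₁)/(α₁L₁ − α₂L₂)
L₂ − L₁ = 2.2300 − 2.2282 = 1.80×10⁻³ m
α₁L₁ − α₂L₂ = 18×10⁻⁶×2.2282 − 93×10⁻⁷×2.2300 = 1.93686×10⁻⁵ m/K
ΔT = 1.80×10⁻³ / 1.93686×10⁻⁵ = 92.934 K
T = 11.8 + 92.934 = 104.734 °C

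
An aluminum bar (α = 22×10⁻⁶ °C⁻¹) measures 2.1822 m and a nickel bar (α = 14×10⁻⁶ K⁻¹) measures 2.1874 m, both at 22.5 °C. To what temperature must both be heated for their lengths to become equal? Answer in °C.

T = 321.6 °C

L₁(1 + α₁ΔT) = L₂(1 + α₂ΔT) ⇒ ΔT = (L₂ − L₁)/(α₁L₁ − α₂L₂)
L₂ − L₁ = 2.1874 − 2.1822 = 5.20×10⁻³ m
α₁L₁ − α₂L₂ = 22×10⁻⁶×2.1822 − 14×10⁻⁶×2.1874 = 1.73848×10⁻⁵ m/K
ΔT = 5.20×10⁻³ / 1.73848×10⁻⁵ = 299.112 K
T = 22.5 + 299.112 = 321.612 °C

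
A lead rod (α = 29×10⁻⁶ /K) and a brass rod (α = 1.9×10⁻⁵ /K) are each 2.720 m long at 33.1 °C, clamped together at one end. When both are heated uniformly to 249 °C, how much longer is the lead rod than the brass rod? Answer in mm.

5.87 mm

ΔT = 215.9 K
lead: ΔL = 29×10⁻⁶ × 2.720 m × 215.9 = 1.7030×10⁻² m = 17.030 mm
brass: ΔL = 1.9×10⁻⁵ × 2.720 m × 215.9 = 1.1158×10⁻² m = 11.158 mm
difference = 17.030 − 11.158 = 5.872 mm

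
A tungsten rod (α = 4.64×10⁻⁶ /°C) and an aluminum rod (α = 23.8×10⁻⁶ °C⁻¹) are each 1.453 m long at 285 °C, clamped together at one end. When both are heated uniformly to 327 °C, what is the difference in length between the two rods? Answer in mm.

ΔT = 42 K
tungsten: ΔL = 4.64×10⁻⁶ × 1.453 m × 42 = 2.8316×10⁻⁴ m = 0.28316 mm
aluminum: ΔL = 23.8×10⁻⁶ × 1.453 m × 42 = 1.4524×10⁻³ m = 1.4524 mm
difference = 1.4524 − 0.28316 = 1.16924 mm

1.17 mm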